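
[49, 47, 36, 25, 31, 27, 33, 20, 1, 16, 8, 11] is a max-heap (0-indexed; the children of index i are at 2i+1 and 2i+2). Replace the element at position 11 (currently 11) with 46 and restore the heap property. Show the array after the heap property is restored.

[49, 47, 46, 25, 31, 36, 33, 20, 1, 16, 8, 27]

set index 11 from 11 to 46 → [49, 47, 36, 25, 31, 27, 33, 20, 1, 16, 8, 46]
46 > parent 27 at index 5, swap → [49, 47, 36, 25, 31, 46, 33, 20, 1, 16, 8, 27]
46 > parent 36 at index 2, swap → [49, 47, 46, 25, 31, 36, 33, 20, 1, 16, 8, 27]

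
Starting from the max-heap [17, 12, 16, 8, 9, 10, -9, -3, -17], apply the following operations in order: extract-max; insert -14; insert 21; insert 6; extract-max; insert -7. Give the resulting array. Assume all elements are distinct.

[16, 12, 10, 8, 9, -17, -9, -3, -14, 6, -7]

extract-max → returns 17:
  remove root 17; move last element -17 to root → [-17, 12, 16, 8, 9, 10, -9, -3]
  -17 vs larger child 16 at index 2, swap → [16, 12, -17, 8, 9, 10, -9, -3]
  -17 vs larger child 10 at index 5, swap → [16, 12, 10, 8, 9, -17, -9, -3]
insert -14:
  append -14 at index 8 → [16, 12, 10, 8, 9, -17, -9, -3, -14] (no swap needed)
insert 21:
  append 21 at index 9 → [16, 12, 10, 8, 9, -17, -9, -3, -14, 21]
  21 > parent 9 at index 4, swap → [16, 12, 10, 8, 21, -17, -9, -3, -14, 9]
  21 > parent 12 at index 1, swap → [16, 21, 10, 8, 12, -17, -9, -3, -14, 9]
  21 > parent 16 at index 0, swap → [21, 16, 10, 8, 12, -17, -9, -3, -14, 9]
insert 6:
  append 6 at index 10 → [21, 16, 10, 8, 12, -17, -9, -3, -14, 9, 6] (no swap needed)
extract-max → returns 21:
  remove root 21; move last element 6 to root → [6, 16, 10, 8, 12, -17, -9, -3, -14, 9]
  6 vs larger child 16 at index 1, swap → [16, 6, 10, 8, 12, -17, -9, -3, -14, 9]
  6 vs larger child 12 at index 4, swap → [16, 12, 10, 8, 6, -17, -9, -3, -14, 9]
  6 vs only child 9 at index 9, swap → [16, 12, 10, 8, 9, -17, -9, -3, -14, 6]
insert -7:
  append -7 at index 10 → [16, 12, 10, 8, 9, -17, -9, -3, -14, 6, -7] (no swap needed)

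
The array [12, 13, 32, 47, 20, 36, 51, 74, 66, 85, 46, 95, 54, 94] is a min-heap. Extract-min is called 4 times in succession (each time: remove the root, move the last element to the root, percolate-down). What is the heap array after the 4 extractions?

[36, 46, 51, 47, 54, 95, 94, 74, 66, 85]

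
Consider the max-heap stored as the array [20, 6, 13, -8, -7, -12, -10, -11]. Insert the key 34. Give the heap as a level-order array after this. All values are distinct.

append 34 at index 8 → [20, 6, 13, -8, -7, -12, -10, -11, 34]
34 > parent -8 at index 3, swap → [20, 6, 13, 34, -7, -12, -10, -11, -8]
34 > parent 6 at index 1, swap → [20, 34, 13, 6, -7, -12, -10, -11, -8]
34 > parent 20 at index 0, swap → [34, 20, 13, 6, -7, -12, -10, -11, -8]

[34, 20, 13, 6, -7, -12, -10, -11, -8]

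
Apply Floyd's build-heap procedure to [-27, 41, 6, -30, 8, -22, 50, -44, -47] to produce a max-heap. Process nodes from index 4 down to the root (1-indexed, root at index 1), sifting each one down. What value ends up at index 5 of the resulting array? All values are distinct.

8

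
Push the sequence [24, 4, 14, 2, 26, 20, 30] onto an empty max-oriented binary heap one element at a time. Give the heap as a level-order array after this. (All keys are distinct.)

[30, 24, 26, 2, 4, 14, 20]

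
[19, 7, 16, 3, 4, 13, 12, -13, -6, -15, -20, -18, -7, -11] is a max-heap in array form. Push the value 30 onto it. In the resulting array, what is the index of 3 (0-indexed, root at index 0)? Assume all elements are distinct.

3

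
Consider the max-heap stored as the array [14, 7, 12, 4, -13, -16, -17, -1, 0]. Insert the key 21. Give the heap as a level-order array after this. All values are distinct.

[21, 14, 12, 4, 7, -16, -17, -1, 0, -13]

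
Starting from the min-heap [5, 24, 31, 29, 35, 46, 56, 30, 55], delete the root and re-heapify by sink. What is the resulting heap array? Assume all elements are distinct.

remove root 5; move last element 55 to root → [55, 24, 31, 29, 35, 46, 56, 30]
55 vs smaller child 24 at index 1, swap → [24, 55, 31, 29, 35, 46, 56, 30]
55 vs smaller child 29 at index 3, swap → [24, 29, 31, 55, 35, 46, 56, 30]
55 vs only child 30 at index 7, swap → [24, 29, 31, 30, 35, 46, 56, 55]

[24, 29, 31, 30, 35, 46, 56, 55]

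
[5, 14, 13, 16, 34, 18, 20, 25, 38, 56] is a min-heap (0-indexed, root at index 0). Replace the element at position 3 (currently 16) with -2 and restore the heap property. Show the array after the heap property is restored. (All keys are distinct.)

[-2, 5, 13, 14, 34, 18, 20, 25, 38, 56]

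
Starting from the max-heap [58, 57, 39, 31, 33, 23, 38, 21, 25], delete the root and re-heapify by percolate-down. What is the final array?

remove root 58; move last element 25 to root → [25, 57, 39, 31, 33, 23, 38, 21]
25 vs larger child 57 at index 1, swap → [57, 25, 39, 31, 33, 23, 38, 21]
25 vs larger child 33 at index 4, swap → [57, 33, 39, 31, 25, 23, 38, 21]

[57, 33, 39, 31, 25, 23, 38, 21]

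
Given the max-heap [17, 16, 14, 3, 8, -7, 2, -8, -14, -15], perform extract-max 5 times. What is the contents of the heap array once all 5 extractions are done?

[2, -8, -7, -14, -15]

extract-max #1 returns 17:
  remove root 17; move last element -15 to root → [-15, 16, 14, 3, 8, -7, 2, -8, -14]
  -15 vs larger child 16 at index 1, swap → [16, -15, 14, 3, 8, -7, 2, -8, -14]
  -15 vs larger child 8 at index 4, swap → [16, 8, 14, 3, -15, -7, 2, -8, -14]
extract-max #2 returns 16:
  remove root 16; move last element -14 to root → [-14, 8, 14, 3, -15, -7, 2, -8]
  -14 vs larger child 14 at index 2, swap → [14, 8, -14, 3, -15, -7, 2, -8]
  -14 vs larger child 2 at index 6, swap → [14, 8, 2, 3, -15, -7, -14, -8]
extract-max #3 returns 14:
  remove root 14; move last element -8 to root → [-8, 8, 2, 3, -15, -7, -14]
  -8 vs larger child 8 at index 1, swap → [8, -8, 2, 3, -15, -7, -14]
  -8 vs larger child 3 at index 3, swap → [8, 3, 2, -8, -15, -7, -14]
extract-max #4 returns 8:
  remove root 8; move last element -14 to root → [-14, 3, 2, -8, -15, -7]
  -14 vs larger child 3 at index 1, swap → [3, -14, 2, -8, -15, -7]
  -14 vs larger child -8 at index 3, swap → [3, -8, 2, -14, -15, -7]
extract-max #5 returns 3:
  remove root 3; move last element -7 to root → [-7, -8, 2, -14, -15]
  -7 vs larger child 2 at index 2, swap → [2, -8, -7, -14, -15]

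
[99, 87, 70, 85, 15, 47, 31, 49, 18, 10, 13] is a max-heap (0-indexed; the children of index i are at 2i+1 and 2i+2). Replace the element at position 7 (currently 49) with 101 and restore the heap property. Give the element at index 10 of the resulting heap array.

set index 7 from 49 to 101 → [99, 87, 70, 85, 15, 47, 31, 101, 18, 10, 13]
101 > parent 85 at index 3, swap → [99, 87, 70, 101, 15, 47, 31, 85, 18, 10, 13]
101 > parent 87 at index 1, swap → [99, 101, 70, 87, 15, 47, 31, 85, 18, 10, 13]
101 > parent 99 at index 0, swap → [101, 99, 70, 87, 15, 47, 31, 85, 18, 10, 13]
resulting array: [101, 99, 70, 87, 15, 47, 31, 85, 18, 10, 13]

13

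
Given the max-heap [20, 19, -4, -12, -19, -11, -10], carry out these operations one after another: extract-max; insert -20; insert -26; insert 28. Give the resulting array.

[28, 19, -4, -10, -19, -11, -20, -26, -12]

extract-max → returns 20:
  remove root 20; move last element -10 to root → [-10, 19, -4, -12, -19, -11]
  -10 vs larger child 19 at index 1, swap → [19, -10, -4, -12, -19, -11]
insert -20:
  append -20 at index 6 → [19, -10, -4, -12, -19, -11, -20] (no swap needed)
insert -26:
  append -26 at index 7 → [19, -10, -4, -12, -19, -11, -20, -26] (no swap needed)
insert 28:
  append 28 at index 8 → [19, -10, -4, -12, -19, -11, -20, -26, 28]
  28 > parent -12 at index 3, swap → [19, -10, -4, 28, -19, -11, -20, -26, -12]
  28 > parent -10 at index 1, swap → [19, 28, -4, -10, -19, -11, -20, -26, -12]
  28 > parent 19 at index 0, swap → [28, 19, -4, -10, -19, -11, -20, -26, -12]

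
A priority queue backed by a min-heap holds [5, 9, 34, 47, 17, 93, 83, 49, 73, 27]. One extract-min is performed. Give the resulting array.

remove root 5; move last element 27 to root → [27, 9, 34, 47, 17, 93, 83, 49, 73]
27 vs smaller child 9 at index 1, swap → [9, 27, 34, 47, 17, 93, 83, 49, 73]
27 vs smaller child 17 at index 4, swap → [9, 17, 34, 47, 27, 93, 83, 49, 73]

[9, 17, 34, 47, 27, 93, 83, 49, 73]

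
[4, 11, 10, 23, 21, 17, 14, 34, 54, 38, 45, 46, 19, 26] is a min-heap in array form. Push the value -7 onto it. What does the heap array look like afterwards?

[-7, 11, 4, 23, 21, 17, 10, 34, 54, 38, 45, 46, 19, 26, 14]

append -7 at index 14 → [4, 11, 10, 23, 21, 17, 14, 34, 54, 38, 45, 46, 19, 26, -7]
-7 < parent 14 at index 6, swap → [4, 11, 10, 23, 21, 17, -7, 34, 54, 38, 45, 46, 19, 26, 14]
-7 < parent 10 at index 2, swap → [4, 11, -7, 23, 21, 17, 10, 34, 54, 38, 45, 46, 19, 26, 14]
-7 < parent 4 at index 0, swap → [-7, 11, 4, 23, 21, 17, 10, 34, 54, 38, 45, 46, 19, 26, 14]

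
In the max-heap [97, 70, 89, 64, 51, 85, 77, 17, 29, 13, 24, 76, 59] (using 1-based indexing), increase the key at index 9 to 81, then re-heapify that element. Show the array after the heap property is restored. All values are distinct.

[97, 81, 89, 70, 51, 85, 77, 17, 64, 13, 24, 76, 59]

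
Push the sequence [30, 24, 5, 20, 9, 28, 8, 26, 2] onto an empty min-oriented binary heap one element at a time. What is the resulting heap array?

[2, 5, 8, 9, 20, 28, 24, 30, 26]

Insert 30:
  append 30 at index 0 → [30] (no swap needed)
Insert 24:
  append 24 at index 1 → [30, 24]
  24 < parent 30 at index 0, swap → [24, 30]
Insert 5:
  append 5 at index 2 → [24, 30, 5]
  5 < parent 24 at index 0, swap → [5, 30, 24]
Insert 20:
  append 20 at index 3 → [5, 30, 24, 20]
  20 < parent 30 at index 1, swap → [5, 20, 24, 30]
Insert 9:
  append 9 at index 4 → [5, 20, 24, 30, 9]
  9 < parent 20 at index 1, swap → [5, 9, 24, 30, 20]
Insert 28:
  append 28 at index 5 → [5, 9, 24, 30, 20, 28] (no swap needed)
Insert 8:
  append 8 at index 6 → [5, 9, 24, 30, 20, 28, 8]
  8 < parent 24 at index 2, swap → [5, 9, 8, 30, 20, 28, 24]
Insert 26:
  append 26 at index 7 → [5, 9, 8, 30, 20, 28, 24, 26]
  26 < parent 30 at index 3, swap → [5, 9, 8, 26, 20, 28, 24, 30]
Insert 2:
  append 2 at index 8 → [5, 9, 8, 26, 20, 28, 24, 30, 2]
  2 < parent 26 at index 3, swap → [5, 9, 8, 2, 20, 28, 24, 30, 26]
  2 < parent 9 at index 1, swap → [5, 2, 8, 9, 20, 28, 24, 30, 26]
  2 < parent 5 at index 0, swap → [2, 5, 8, 9, 20, 28, 24, 30, 26]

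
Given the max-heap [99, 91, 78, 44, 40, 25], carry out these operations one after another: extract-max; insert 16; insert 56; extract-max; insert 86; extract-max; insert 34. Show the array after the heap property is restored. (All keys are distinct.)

extract-max → returns 99:
  remove root 99; move last element 25 to root → [25, 91, 78, 44, 40]
  25 vs larger child 91 at index 1, swap → [91, 25, 78, 44, 40]
  25 vs larger child 44 at index 3, swap → [91, 44, 78, 25, 40]
insert 16:
  append 16 at index 5 → [91, 44, 78, 25, 40, 16] (no swap needed)
insert 56:
  append 56 at index 6 → [91, 44, 78, 25, 40, 16, 56] (no swap needed)
extract-max → returns 91:
  remove root 91; move last element 56 to root → [56, 44, 78, 25, 40, 16]
  56 vs larger child 78 at index 2, swap → [78, 44, 56, 25, 40, 16]
insert 86:
  append 86 at index 6 → [78, 44, 56, 25, 40, 16, 86]
  86 > parent 56 at index 2, swap → [78, 44, 86, 25, 40, 16, 56]
  86 > parent 78 at index 0, swap → [86, 44, 78, 25, 40, 16, 56]
extract-max → returns 86:
  remove root 86; move last element 56 to root → [56, 44, 78, 25, 40, 16]
  56 vs larger child 78 at index 2, swap → [78, 44, 56, 25, 40, 16]
insert 34:
  append 34 at index 6 → [78, 44, 56, 25, 40, 16, 34] (no swap needed)

[78, 44, 56, 25, 40, 16, 34]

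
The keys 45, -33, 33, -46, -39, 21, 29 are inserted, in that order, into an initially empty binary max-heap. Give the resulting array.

[45, -33, 33, -46, -39, 21, 29]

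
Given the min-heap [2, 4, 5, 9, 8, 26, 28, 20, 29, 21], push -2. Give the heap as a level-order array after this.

append -2 at index 10 → [2, 4, 5, 9, 8, 26, 28, 20, 29, 21, -2]
-2 < parent 8 at index 4, swap → [2, 4, 5, 9, -2, 26, 28, 20, 29, 21, 8]
-2 < parent 4 at index 1, swap → [2, -2, 5, 9, 4, 26, 28, 20, 29, 21, 8]
-2 < parent 2 at index 0, swap → [-2, 2, 5, 9, 4, 26, 28, 20, 29, 21, 8]

[-2, 2, 5, 9, 4, 26, 28, 20, 29, 21, 8]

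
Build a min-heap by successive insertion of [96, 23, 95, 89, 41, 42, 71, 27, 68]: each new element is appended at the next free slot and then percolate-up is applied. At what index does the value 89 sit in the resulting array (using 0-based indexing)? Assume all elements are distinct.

4

Insert 96:
  append 96 at index 0 → [96] (no swap needed)
Insert 23:
  append 23 at index 1 → [96, 23]
  23 < parent 96 at index 0, swap → [23, 96]
Insert 95:
  append 95 at index 2 → [23, 96, 95] (no swap needed)
Insert 89:
  append 89 at index 3 → [23, 96, 95, 89]
  89 < parent 96 at index 1, swap → [23, 89, 95, 96]
Insert 41:
  append 41 at index 4 → [23, 89, 95, 96, 41]
  41 < parent 89 at index 1, swap → [23, 41, 95, 96, 89]
Insert 42:
  append 42 at index 5 → [23, 41, 95, 96, 89, 42]
  42 < parent 95 at index 2, swap → [23, 41, 42, 96, 89, 95]
Insert 71:
  append 71 at index 6 → [23, 41, 42, 96, 89, 95, 71] (no swap needed)
Insert 27:
  append 27 at index 7 → [23, 41, 42, 96, 89, 95, 71, 27]
  27 < parent 96 at index 3, swap → [23, 41, 42, 27, 89, 95, 71, 96]
  27 < parent 41 at index 1, swap → [23, 27, 42, 41, 89, 95, 71, 96]
Insert 68:
  append 68 at index 8 → [23, 27, 42, 41, 89, 95, 71, 96, 68] (no swap needed)
resulting array: [23, 27, 42, 41, 89, 95, 71, 96, 68]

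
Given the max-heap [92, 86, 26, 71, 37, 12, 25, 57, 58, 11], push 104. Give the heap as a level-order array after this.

[104, 92, 26, 71, 86, 12, 25, 57, 58, 11, 37]

append 104 at index 10 → [92, 86, 26, 71, 37, 12, 25, 57, 58, 11, 104]
104 > parent 37 at index 4, swap → [92, 86, 26, 71, 104, 12, 25, 57, 58, 11, 37]
104 > parent 86 at index 1, swap → [92, 104, 26, 71, 86, 12, 25, 57, 58, 11, 37]
104 > parent 92 at index 0, swap → [104, 92, 26, 71, 86, 12, 25, 57, 58, 11, 37]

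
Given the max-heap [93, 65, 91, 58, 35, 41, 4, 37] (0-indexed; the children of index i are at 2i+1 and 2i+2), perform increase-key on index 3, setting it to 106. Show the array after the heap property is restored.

[106, 93, 91, 65, 35, 41, 4, 37]

set index 3 from 58 to 106 → [93, 65, 91, 106, 35, 41, 4, 37]
106 > parent 65 at index 1, swap → [93, 106, 91, 65, 35, 41, 4, 37]
106 > parent 93 at index 0, swap → [106, 93, 91, 65, 35, 41, 4, 37]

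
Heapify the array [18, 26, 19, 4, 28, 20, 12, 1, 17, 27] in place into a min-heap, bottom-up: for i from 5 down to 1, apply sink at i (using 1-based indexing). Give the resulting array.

[1, 4, 12, 17, 27, 20, 19, 26, 18, 28]

sift down from index 5:
  28 vs only child 27 at index 10, swap → [18, 26, 19, 4, 27, 20, 12, 1, 17, 28]
sift down from index 4:
  4 vs smaller child 1 at index 8, swap → [18, 26, 19, 1, 27, 20, 12, 4, 17, 28]
sift down from index 3:
  19 vs smaller child 12 at index 7, swap → [18, 26, 12, 1, 27, 20, 19, 4, 17, 28]
sift down from index 2:
  26 vs smaller child 1 at index 4, swap → [18, 1, 12, 26, 27, 20, 19, 4, 17, 28]
  26 vs smaller child 4 at index 8, swap → [18, 1, 12, 4, 27, 20, 19, 26, 17, 28]
sift down from index 1:
  18 vs smaller child 1 at index 2, swap → [1, 18, 12, 4, 27, 20, 19, 26, 17, 28]
  18 vs smaller child 4 at index 4, swap → [1, 4, 12, 18, 27, 20, 19, 26, 17, 28]
  18 vs smaller child 17 at index 9, swap → [1, 4, 12, 17, 27, 20, 19, 26, 18, 28]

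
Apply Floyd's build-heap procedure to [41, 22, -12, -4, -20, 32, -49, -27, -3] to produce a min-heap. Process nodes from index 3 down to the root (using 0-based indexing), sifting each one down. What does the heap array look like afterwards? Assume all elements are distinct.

sift down from index 3:
  -4 vs smaller child -27 at index 7, swap → [41, 22, -12, -27, -20, 32, -49, -4, -3]
sift down from index 2:
  -12 vs smaller child -49 at index 6, swap → [41, 22, -49, -27, -20, 32, -12, -4, -3]
sift down from index 1:
  22 vs smaller child -27 at index 3, swap → [41, -27, -49, 22, -20, 32, -12, -4, -3]
  22 vs smaller child -4 at index 7, swap → [41, -27, -49, -4, -20, 32, -12, 22, -3]
sift down from index 0:
  41 vs smaller child -49 at index 2, swap → [-49, -27, 41, -4, -20, 32, -12, 22, -3]
  41 vs smaller child -12 at index 6, swap → [-49, -27, -12, -4, -20, 32, 41, 22, -3]

[-49, -27, -12, -4, -20, 32, 41, 22, -3]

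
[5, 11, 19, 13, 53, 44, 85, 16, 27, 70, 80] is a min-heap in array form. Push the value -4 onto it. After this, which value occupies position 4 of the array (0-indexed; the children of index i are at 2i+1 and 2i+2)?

append -4 at index 11 → [5, 11, 19, 13, 53, 44, 85, 16, 27, 70, 80, -4]
-4 < parent 44 at index 5, swap → [5, 11, 19, 13, 53, -4, 85, 16, 27, 70, 80, 44]
-4 < parent 19 at index 2, swap → [5, 11, -4, 13, 53, 19, 85, 16, 27, 70, 80, 44]
-4 < parent 5 at index 0, swap → [-4, 11, 5, 13, 53, 19, 85, 16, 27, 70, 80, 44]
resulting array: [-4, 11, 5, 13, 53, 19, 85, 16, 27, 70, 80, 44]

53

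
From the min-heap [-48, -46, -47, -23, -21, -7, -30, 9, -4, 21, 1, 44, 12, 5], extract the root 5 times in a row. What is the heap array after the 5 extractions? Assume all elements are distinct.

extract-min #1 returns -48:
  remove root -48; move last element 5 to root → [5, -46, -47, -23, -21, -7, -30, 9, -4, 21, 1, 44, 12]
  5 vs smaller child -47 at index 2, swap → [-47, -46, 5, -23, -21, -7, -30, 9, -4, 21, 1, 44, 12]
  5 vs smaller child -30 at index 6, swap → [-47, -46, -30, -23, -21, -7, 5, 9, -4, 21, 1, 44, 12]
extract-min #2 returns -47:
  remove root -47; move last element 12 to root → [12, -46, -30, -23, -21, -7, 5, 9, -4, 21, 1, 44]
  12 vs smaller child -46 at index 1, swap → [-46, 12, -30, -23, -21, -7, 5, 9, -4, 21, 1, 44]
  12 vs smaller child -23 at index 3, swap → [-46, -23, -30, 12, -21, -7, 5, 9, -4, 21, 1, 44]
  12 vs smaller child -4 at index 8, swap → [-46, -23, -30, -4, -21, -7, 5, 9, 12, 21, 1, 44]
extract-min #3 returns -46:
  remove root -46; move last element 44 to root → [44, -23, -30, -4, -21, -7, 5, 9, 12, 21, 1]
  44 vs smaller child -30 at index 2, swap → [-30, -23, 44, -4, -21, -7, 5, 9, 12, 21, 1]
  44 vs smaller child -7 at index 5, swap → [-30, -23, -7, -4, -21, 44, 5, 9, 12, 21, 1]
extract-min #4 returns -30:
  remove root -30; move last element 1 to root → [1, -23, -7, -4, -21, 44, 5, 9, 12, 21]
  1 vs smaller child -23 at index 1, swap → [-23, 1, -7, -4, -21, 44, 5, 9, 12, 21]
  1 vs smaller child -21 at index 4, swap → [-23, -21, -7, -4, 1, 44, 5, 9, 12, 21]
extract-min #5 returns -23:
  remove root -23; move last element 21 to root → [21, -21, -7, -4, 1, 44, 5, 9, 12]
  21 vs smaller child -21 at index 1, swap → [-21, 21, -7, -4, 1, 44, 5, 9, 12]
  21 vs smaller child -4 at index 3, swap → [-21, -4, -7, 21, 1, 44, 5, 9, 12]
  21 vs smaller child 9 at index 7, swap → [-21, -4, -7, 9, 1, 44, 5, 21, 12]

[-21, -4, -7, 9, 1, 44, 5, 21, 12]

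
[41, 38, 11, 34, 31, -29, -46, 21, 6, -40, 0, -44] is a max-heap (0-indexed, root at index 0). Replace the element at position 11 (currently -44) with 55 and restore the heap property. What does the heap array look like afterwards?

set index 11 from -44 to 55 → [41, 38, 11, 34, 31, -29, -46, 21, 6, -40, 0, 55]
55 > parent -29 at index 5, swap → [41, 38, 11, 34, 31, 55, -46, 21, 6, -40, 0, -29]
55 > parent 11 at index 2, swap → [41, 38, 55, 34, 31, 11, -46, 21, 6, -40, 0, -29]
55 > parent 41 at index 0, swap → [55, 38, 41, 34, 31, 11, -46, 21, 6, -40, 0, -29]

[55, 38, 41, 34, 31, 11, -46, 21, 6, -40, 0, -29]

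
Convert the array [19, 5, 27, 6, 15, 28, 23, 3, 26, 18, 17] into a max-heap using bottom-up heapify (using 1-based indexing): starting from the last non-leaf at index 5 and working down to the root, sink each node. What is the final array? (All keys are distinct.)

sift down from index 5:
  15 vs larger child 18 at index 10, swap → [19, 5, 27, 6, 18, 28, 23, 3, 26, 15, 17]
sift down from index 4:
  6 vs larger child 26 at index 9, swap → [19, 5, 27, 26, 18, 28, 23, 3, 6, 15, 17]
sift down from index 3:
  27 vs larger child 28 at index 6, swap → [19, 5, 28, 26, 18, 27, 23, 3, 6, 15, 17]
sift down from index 2:
  5 vs larger child 26 at index 4, swap → [19, 26, 28, 5, 18, 27, 23, 3, 6, 15, 17]
  5 vs larger child 6 at index 9, swap → [19, 26, 28, 6, 18, 27, 23, 3, 5, 15, 17]
sift down from index 1:
  19 vs larger child 28 at index 3, swap → [28, 26, 19, 6, 18, 27, 23, 3, 5, 15, 17]
  19 vs larger child 27 at index 6, swap → [28, 26, 27, 6, 18, 19, 23, 3, 5, 15, 17]

[28, 26, 27, 6, 18, 19, 23, 3, 5, 15, 17]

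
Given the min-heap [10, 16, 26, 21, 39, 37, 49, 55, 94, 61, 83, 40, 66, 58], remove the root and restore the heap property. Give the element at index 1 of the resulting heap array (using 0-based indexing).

21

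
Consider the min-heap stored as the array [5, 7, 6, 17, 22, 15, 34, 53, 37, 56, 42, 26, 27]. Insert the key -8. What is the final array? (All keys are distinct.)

[-8, 7, 5, 17, 22, 15, 6, 53, 37, 56, 42, 26, 27, 34]

append -8 at index 13 → [5, 7, 6, 17, 22, 15, 34, 53, 37, 56, 42, 26, 27, -8]
-8 < parent 34 at index 6, swap → [5, 7, 6, 17, 22, 15, -8, 53, 37, 56, 42, 26, 27, 34]
-8 < parent 6 at index 2, swap → [5, 7, -8, 17, 22, 15, 6, 53, 37, 56, 42, 26, 27, 34]
-8 < parent 5 at index 0, swap → [-8, 7, 5, 17, 22, 15, 6, 53, 37, 56, 42, 26, 27, 34]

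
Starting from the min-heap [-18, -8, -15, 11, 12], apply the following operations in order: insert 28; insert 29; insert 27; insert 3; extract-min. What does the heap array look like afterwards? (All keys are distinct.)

insert 28:
  append 28 at index 5 → [-18, -8, -15, 11, 12, 28] (no swap needed)
insert 29:
  append 29 at index 6 → [-18, -8, -15, 11, 12, 28, 29] (no swap needed)
insert 27:
  append 27 at index 7 → [-18, -8, -15, 11, 12, 28, 29, 27] (no swap needed)
insert 3:
  append 3 at index 8 → [-18, -8, -15, 11, 12, 28, 29, 27, 3]
  3 < parent 11 at index 3, swap → [-18, -8, -15, 3, 12, 28, 29, 27, 11]
extract-min → returns -18:
  remove root -18; move last element 11 to root → [11, -8, -15, 3, 12, 28, 29, 27]
  11 vs smaller child -15 at index 2, swap → [-15, -8, 11, 3, 12, 28, 29, 27]

[-15, -8, 11, 3, 12, 28, 29, 27]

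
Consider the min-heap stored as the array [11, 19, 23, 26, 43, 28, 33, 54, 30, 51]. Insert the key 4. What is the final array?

[4, 11, 23, 26, 19, 28, 33, 54, 30, 51, 43]

append 4 at index 10 → [11, 19, 23, 26, 43, 28, 33, 54, 30, 51, 4]
4 < parent 43 at index 4, swap → [11, 19, 23, 26, 4, 28, 33, 54, 30, 51, 43]
4 < parent 19 at index 1, swap → [11, 4, 23, 26, 19, 28, 33, 54, 30, 51, 43]
4 < parent 11 at index 0, swap → [4, 11, 23, 26, 19, 28, 33, 54, 30, 51, 43]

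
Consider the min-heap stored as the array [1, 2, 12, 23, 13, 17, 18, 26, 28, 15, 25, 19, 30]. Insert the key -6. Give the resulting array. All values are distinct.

[-6, 2, 1, 23, 13, 17, 12, 26, 28, 15, 25, 19, 30, 18]

append -6 at index 13 → [1, 2, 12, 23, 13, 17, 18, 26, 28, 15, 25, 19, 30, -6]
-6 < parent 18 at index 6, swap → [1, 2, 12, 23, 13, 17, -6, 26, 28, 15, 25, 19, 30, 18]
-6 < parent 12 at index 2, swap → [1, 2, -6, 23, 13, 17, 12, 26, 28, 15, 25, 19, 30, 18]
-6 < parent 1 at index 0, swap → [-6, 2, 1, 23, 13, 17, 12, 26, 28, 15, 25, 19, 30, 18]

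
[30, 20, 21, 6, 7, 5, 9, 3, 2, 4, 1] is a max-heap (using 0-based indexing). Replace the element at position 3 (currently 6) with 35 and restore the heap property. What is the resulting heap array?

set index 3 from 6 to 35 → [30, 20, 21, 35, 7, 5, 9, 3, 2, 4, 1]
35 > parent 20 at index 1, swap → [30, 35, 21, 20, 7, 5, 9, 3, 2, 4, 1]
35 > parent 30 at index 0, swap → [35, 30, 21, 20, 7, 5, 9, 3, 2, 4, 1]

[35, 30, 21, 20, 7, 5, 9, 3, 2, 4, 1]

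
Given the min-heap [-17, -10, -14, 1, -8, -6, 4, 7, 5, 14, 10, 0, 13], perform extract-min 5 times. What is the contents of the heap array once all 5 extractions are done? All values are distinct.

[0, 1, 4, 5, 10, 14, 13, 7]

extract-min #1 returns -17:
  remove root -17; move last element 13 to root → [13, -10, -14, 1, -8, -6, 4, 7, 5, 14, 10, 0]
  13 vs smaller child -14 at index 2, swap → [-14, -10, 13, 1, -8, -6, 4, 7, 5, 14, 10, 0]
  13 vs smaller child -6 at index 5, swap → [-14, -10, -6, 1, -8, 13, 4, 7, 5, 14, 10, 0]
  13 vs only child 0 at index 11, swap → [-14, -10, -6, 1, -8, 0, 4, 7, 5, 14, 10, 13]
extract-min #2 returns -14:
  remove root -14; move last element 13 to root → [13, -10, -6, 1, -8, 0, 4, 7, 5, 14, 10]
  13 vs smaller child -10 at index 1, swap → [-10, 13, -6, 1, -8, 0, 4, 7, 5, 14, 10]
  13 vs smaller child -8 at index 4, swap → [-10, -8, -6, 1, 13, 0, 4, 7, 5, 14, 10]
  13 vs smaller child 10 at index 10, swap → [-10, -8, -6, 1, 10, 0, 4, 7, 5, 14, 13]
extract-min #3 returns -10:
  remove root -10; move last element 13 to root → [13, -8, -6, 1, 10, 0, 4, 7, 5, 14]
  13 vs smaller child -8 at index 1, swap → [-8, 13, -6, 1, 10, 0, 4, 7, 5, 14]
  13 vs smaller child 1 at index 3, swap → [-8, 1, -6, 13, 10, 0, 4, 7, 5, 14]
  13 vs smaller child 5 at index 8, swap → [-8, 1, -6, 5, 10, 0, 4, 7, 13, 14]
extract-min #4 returns -8:
  remove root -8; move last element 14 to root → [14, 1, -6, 5, 10, 0, 4, 7, 13]
  14 vs smaller child -6 at index 2, swap → [-6, 1, 14, 5, 10, 0, 4, 7, 13]
  14 vs smaller child 0 at index 5, swap → [-6, 1, 0, 5, 10, 14, 4, 7, 13]
extract-min #5 returns -6:
  remove root -6; move last element 13 to root → [13, 1, 0, 5, 10, 14, 4, 7]
  13 vs smaller child 0 at index 2, swap → [0, 1, 13, 5, 10, 14, 4, 7]
  13 vs smaller child 4 at index 6, swap → [0, 1, 4, 5, 10, 14, 13, 7]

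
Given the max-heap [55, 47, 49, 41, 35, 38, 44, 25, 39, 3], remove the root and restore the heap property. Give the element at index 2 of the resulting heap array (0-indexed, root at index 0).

44

remove root 55; move last element 3 to root → [3, 47, 49, 41, 35, 38, 44, 25, 39]
3 vs larger child 49 at index 2, swap → [49, 47, 3, 41, 35, 38, 44, 25, 39]
3 vs larger child 44 at index 6, swap → [49, 47, 44, 41, 35, 38, 3, 25, 39]
resulting array: [49, 47, 44, 41, 35, 38, 3, 25, 39]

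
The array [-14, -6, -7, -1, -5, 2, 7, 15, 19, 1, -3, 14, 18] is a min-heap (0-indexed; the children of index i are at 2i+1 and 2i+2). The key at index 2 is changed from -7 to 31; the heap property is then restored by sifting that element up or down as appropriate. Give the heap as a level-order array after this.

[-14, -6, 2, -1, -5, 14, 7, 15, 19, 1, -3, 31, 18]

set index 2 from -7 to 31 → [-14, -6, 31, -1, -5, 2, 7, 15, 19, 1, -3, 14, 18]
31 vs smaller child 2 at index 5, swap → [-14, -6, 2, -1, -5, 31, 7, 15, 19, 1, -3, 14, 18]
31 vs smaller child 14 at index 11, swap → [-14, -6, 2, -1, -5, 14, 7, 15, 19, 1, -3, 31, 18]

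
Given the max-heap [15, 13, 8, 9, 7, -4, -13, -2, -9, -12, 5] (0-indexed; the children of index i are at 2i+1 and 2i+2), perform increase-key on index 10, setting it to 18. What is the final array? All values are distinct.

[18, 15, 8, 9, 13, -4, -13, -2, -9, -12, 7]

set index 10 from 5 to 18 → [15, 13, 8, 9, 7, -4, -13, -2, -9, -12, 18]
18 > parent 7 at index 4, swap → [15, 13, 8, 9, 18, -4, -13, -2, -9, -12, 7]
18 > parent 13 at index 1, swap → [15, 18, 8, 9, 13, -4, -13, -2, -9, -12, 7]
18 > parent 15 at index 0, swap → [18, 15, 8, 9, 13, -4, -13, -2, -9, -12, 7]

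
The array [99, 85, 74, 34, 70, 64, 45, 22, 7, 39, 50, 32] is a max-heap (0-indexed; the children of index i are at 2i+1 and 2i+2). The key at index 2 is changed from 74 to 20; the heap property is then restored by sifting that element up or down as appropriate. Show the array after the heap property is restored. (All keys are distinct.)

set index 2 from 74 to 20 → [99, 85, 20, 34, 70, 64, 45, 22, 7, 39, 50, 32]
20 vs larger child 64 at index 5, swap → [99, 85, 64, 34, 70, 20, 45, 22, 7, 39, 50, 32]
20 vs only child 32 at index 11, swap → [99, 85, 64, 34, 70, 32, 45, 22, 7, 39, 50, 20]

[99, 85, 64, 34, 70, 32, 45, 22, 7, 39, 50, 20]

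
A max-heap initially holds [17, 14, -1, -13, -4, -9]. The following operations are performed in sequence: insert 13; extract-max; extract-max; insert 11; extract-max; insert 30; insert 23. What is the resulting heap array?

insert 13:
  append 13 at index 6 → [17, 14, -1, -13, -4, -9, 13]
  13 > parent -1 at index 2, swap → [17, 14, 13, -13, -4, -9, -1]
extract-max → returns 17:
  remove root 17; move last element -1 to root → [-1, 14, 13, -13, -4, -9]
  -1 vs larger child 14 at index 1, swap → [14, -1, 13, -13, -4, -9]
extract-max → returns 14:
  remove root 14; move last element -9 to root → [-9, -1, 13, -13, -4]
  -9 vs larger child 13 at index 2, swap → [13, -1, -9, -13, -4]
insert 11:
  append 11 at index 5 → [13, -1, -9, -13, -4, 11]
  11 > parent -9 at index 2, swap → [13, -1, 11, -13, -4, -9]
extract-max → returns 13:
  remove root 13; move last element -9 to root → [-9, -1, 11, -13, -4]
  -9 vs larger child 11 at index 2, swap → [11, -1, -9, -13, -4]
insert 30:
  append 30 at index 5 → [11, -1, -9, -13, -4, 30]
  30 > parent -9 at index 2, swap → [11, -1, 30, -13, -4, -9]
  30 > parent 11 at index 0, swap → [30, -1, 11, -13, -4, -9]
insert 23:
  append 23 at index 6 → [30, -1, 11, -13, -4, -9, 23]
  23 > parent 11 at index 2, swap → [30, -1, 23, -13, -4, -9, 11]

[30, -1, 23, -13, -4, -9, 11]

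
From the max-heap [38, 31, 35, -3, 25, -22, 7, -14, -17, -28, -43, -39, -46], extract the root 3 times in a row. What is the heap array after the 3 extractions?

extract-max #1 returns 38:
  remove root 38; move last element -46 to root → [-46, 31, 35, -3, 25, -22, 7, -14, -17, -28, -43, -39]
  -46 vs larger child 35 at index 2, swap → [35, 31, -46, -3, 25, -22, 7, -14, -17, -28, -43, -39]
  -46 vs larger child 7 at index 6, swap → [35, 31, 7, -3, 25, -22, -46, -14, -17, -28, -43, -39]
extract-max #2 returns 35:
  remove root 35; move last element -39 to root → [-39, 31, 7, -3, 25, -22, -46, -14, -17, -28, -43]
  -39 vs larger child 31 at index 1, swap → [31, -39, 7, -3, 25, -22, -46, -14, -17, -28, -43]
  -39 vs larger child 25 at index 4, swap → [31, 25, 7, -3, -39, -22, -46, -14, -17, -28, -43]
  -39 vs larger child -28 at index 9, swap → [31, 25, 7, -3, -28, -22, -46, -14, -17, -39, -43]
extract-max #3 returns 31:
  remove root 31; move last element -43 to root → [-43, 25, 7, -3, -28, -22, -46, -14, -17, -39]
  -43 vs larger child 25 at index 1, swap → [25, -43, 7, -3, -28, -22, -46, -14, -17, -39]
  -43 vs larger child -3 at index 3, swap → [25, -3, 7, -43, -28, -22, -46, -14, -17, -39]
  -43 vs larger child -14 at index 7, swap → [25, -3, 7, -14, -28, -22, -46, -43, -17, -39]

[25, -3, 7, -14, -28, -22, -46, -43, -17, -39]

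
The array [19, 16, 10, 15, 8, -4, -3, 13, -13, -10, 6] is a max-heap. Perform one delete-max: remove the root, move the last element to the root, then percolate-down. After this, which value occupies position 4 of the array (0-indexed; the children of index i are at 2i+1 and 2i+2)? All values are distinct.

8

remove root 19; move last element 6 to root → [6, 16, 10, 15, 8, -4, -3, 13, -13, -10]
6 vs larger child 16 at index 1, swap → [16, 6, 10, 15, 8, -4, -3, 13, -13, -10]
6 vs larger child 15 at index 3, swap → [16, 15, 10, 6, 8, -4, -3, 13, -13, -10]
6 vs larger child 13 at index 7, swap → [16, 15, 10, 13, 8, -4, -3, 6, -13, -10]
resulting array: [16, 15, 10, 13, 8, -4, -3, 6, -13, -10]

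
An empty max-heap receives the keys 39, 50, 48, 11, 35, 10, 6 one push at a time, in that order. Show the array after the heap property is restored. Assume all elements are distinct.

Insert 39:
  append 39 at index 0 → [39] (no swap needed)
Insert 50:
  append 50 at index 1 → [39, 50]
  50 > parent 39 at index 0, swap → [50, 39]
Insert 48:
  append 48 at index 2 → [50, 39, 48] (no swap needed)
Insert 11:
  append 11 at index 3 → [50, 39, 48, 11] (no swap needed)
Insert 35:
  append 35 at index 4 → [50, 39, 48, 11, 35] (no swap needed)
Insert 10:
  append 10 at index 5 → [50, 39, 48, 11, 35, 10] (no swap needed)
Insert 6:
  append 6 at index 6 → [50, 39, 48, 11, 35, 10, 6] (no swap needed)

[50, 39, 48, 11, 35, 10, 6]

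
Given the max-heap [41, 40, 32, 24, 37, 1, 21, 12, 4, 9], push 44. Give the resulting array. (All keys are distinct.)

append 44 at index 10 → [41, 40, 32, 24, 37, 1, 21, 12, 4, 9, 44]
44 > parent 37 at index 4, swap → [41, 40, 32, 24, 44, 1, 21, 12, 4, 9, 37]
44 > parent 40 at index 1, swap → [41, 44, 32, 24, 40, 1, 21, 12, 4, 9, 37]
44 > parent 41 at index 0, swap → [44, 41, 32, 24, 40, 1, 21, 12, 4, 9, 37]

[44, 41, 32, 24, 40, 1, 21, 12, 4, 9, 37]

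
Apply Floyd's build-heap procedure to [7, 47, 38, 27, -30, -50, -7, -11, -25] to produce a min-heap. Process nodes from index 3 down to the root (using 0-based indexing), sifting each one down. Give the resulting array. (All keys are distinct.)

[-50, -30, -7, -25, 47, 38, 7, -11, 27]

sift down from index 3:
  27 vs smaller child -25 at index 8, swap → [7, 47, 38, -25, -30, -50, -7, -11, 27]
sift down from index 2:
  38 vs smaller child -50 at index 5, swap → [7, 47, -50, -25, -30, 38, -7, -11, 27]
sift down from index 1:
  47 vs smaller child -30 at index 4, swap → [7, -30, -50, -25, 47, 38, -7, -11, 27]
sift down from index 0:
  7 vs smaller child -50 at index 2, swap → [-50, -30, 7, -25, 47, 38, -7, -11, 27]
  7 vs smaller child -7 at index 6, swap → [-50, -30, -7, -25, 47, 38, 7, -11, 27]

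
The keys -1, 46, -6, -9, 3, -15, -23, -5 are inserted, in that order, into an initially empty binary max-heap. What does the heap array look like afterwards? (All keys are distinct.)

Insert -1:
  append -1 at index 0 → [-1] (no swap needed)
Insert 46:
  append 46 at index 1 → [-1, 46]
  46 > parent -1 at index 0, swap → [46, -1]
Insert -6:
  append -6 at index 2 → [46, -1, -6] (no swap needed)
Insert -9:
  append -9 at index 3 → [46, -1, -6, -9] (no swap needed)
Insert 3:
  append 3 at index 4 → [46, -1, -6, -9, 3]
  3 > parent -1 at index 1, swap → [46, 3, -6, -9, -1]
Insert -15:
  append -15 at index 5 → [46, 3, -6, -9, -1, -15] (no swap needed)
Insert -23:
  append -23 at index 6 → [46, 3, -6, -9, -1, -15, -23] (no swap needed)
Insert -5:
  append -5 at index 7 → [46, 3, -6, -9, -1, -15, -23, -5]
  -5 > parent -9 at index 3, swap → [46, 3, -6, -5, -1, -15, -23, -9]

[46, 3, -6, -5, -1, -15, -23, -9]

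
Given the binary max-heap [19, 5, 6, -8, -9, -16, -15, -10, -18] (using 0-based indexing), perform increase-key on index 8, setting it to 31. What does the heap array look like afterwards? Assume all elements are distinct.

[31, 19, 6, 5, -9, -16, -15, -10, -8]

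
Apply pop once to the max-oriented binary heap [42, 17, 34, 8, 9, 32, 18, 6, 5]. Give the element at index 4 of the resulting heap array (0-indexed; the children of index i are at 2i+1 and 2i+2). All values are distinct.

remove root 42; move last element 5 to root → [5, 17, 34, 8, 9, 32, 18, 6]
5 vs larger child 34 at index 2, swap → [34, 17, 5, 8, 9, 32, 18, 6]
5 vs larger child 32 at index 5, swap → [34, 17, 32, 8, 9, 5, 18, 6]
resulting array: [34, 17, 32, 8, 9, 5, 18, 6]

9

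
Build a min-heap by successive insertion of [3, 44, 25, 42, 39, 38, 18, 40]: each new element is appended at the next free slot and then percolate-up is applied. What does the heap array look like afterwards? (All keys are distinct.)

[3, 39, 18, 40, 42, 38, 25, 44]

Insert 3:
  append 3 at index 0 → [3] (no swap needed)
Insert 44:
  append 44 at index 1 → [3, 44] (no swap needed)
Insert 25:
  append 25 at index 2 → [3, 44, 25] (no swap needed)
Insert 42:
  append 42 at index 3 → [3, 44, 25, 42]
  42 < parent 44 at index 1, swap → [3, 42, 25, 44]
Insert 39:
  append 39 at index 4 → [3, 42, 25, 44, 39]
  39 < parent 42 at index 1, swap → [3, 39, 25, 44, 42]
Insert 38:
  append 38 at index 5 → [3, 39, 25, 44, 42, 38] (no swap needed)
Insert 18:
  append 18 at index 6 → [3, 39, 25, 44, 42, 38, 18]
  18 < parent 25 at index 2, swap → [3, 39, 18, 44, 42, 38, 25]
Insert 40:
  append 40 at index 7 → [3, 39, 18, 44, 42, 38, 25, 40]
  40 < parent 44 at index 3, swap → [3, 39, 18, 40, 42, 38, 25, 44]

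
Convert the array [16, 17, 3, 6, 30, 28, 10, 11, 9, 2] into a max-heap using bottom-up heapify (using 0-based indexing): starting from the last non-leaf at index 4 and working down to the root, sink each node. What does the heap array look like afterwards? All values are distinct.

[30, 17, 28, 11, 16, 3, 10, 6, 9, 2]

sift down from index 4: already satisfies heap property
sift down from index 3:
  6 vs larger child 11 at index 7, swap → [16, 17, 3, 11, 30, 28, 10, 6, 9, 2]
sift down from index 2:
  3 vs larger child 28 at index 5, swap → [16, 17, 28, 11, 30, 3, 10, 6, 9, 2]
sift down from index 1:
  17 vs larger child 30 at index 4, swap → [16, 30, 28, 11, 17, 3, 10, 6, 9, 2]
sift down from index 0:
  16 vs larger child 30 at index 1, swap → [30, 16, 28, 11, 17, 3, 10, 6, 9, 2]
  16 vs larger child 17 at index 4, swap → [30, 17, 28, 11, 16, 3, 10, 6, 9, 2]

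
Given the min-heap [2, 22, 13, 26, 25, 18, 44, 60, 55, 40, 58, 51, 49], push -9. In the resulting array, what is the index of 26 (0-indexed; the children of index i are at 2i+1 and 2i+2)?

3

append -9 at index 13 → [2, 22, 13, 26, 25, 18, 44, 60, 55, 40, 58, 51, 49, -9]
-9 < parent 44 at index 6, swap → [2, 22, 13, 26, 25, 18, -9, 60, 55, 40, 58, 51, 49, 44]
-9 < parent 13 at index 2, swap → [2, 22, -9, 26, 25, 18, 13, 60, 55, 40, 58, 51, 49, 44]
-9 < parent 2 at index 0, swap → [-9, 22, 2, 26, 25, 18, 13, 60, 55, 40, 58, 51, 49, 44]
resulting array: [-9, 22, 2, 26, 25, 18, 13, 60, 55, 40, 58, 51, 49, 44]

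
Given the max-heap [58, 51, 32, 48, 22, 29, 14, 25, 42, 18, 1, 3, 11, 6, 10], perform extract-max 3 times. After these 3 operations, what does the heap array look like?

extract-max #1 returns 58:
  remove root 58; move last element 10 to root → [10, 51, 32, 48, 22, 29, 14, 25, 42, 18, 1, 3, 11, 6]
  10 vs larger child 51 at index 1, swap → [51, 10, 32, 48, 22, 29, 14, 25, 42, 18, 1, 3, 11, 6]
  10 vs larger child 48 at index 3, swap → [51, 48, 32, 10, 22, 29, 14, 25, 42, 18, 1, 3, 11, 6]
  10 vs larger child 42 at index 8, swap → [51, 48, 32, 42, 22, 29, 14, 25, 10, 18, 1, 3, 11, 6]
extract-max #2 returns 51:
  remove root 51; move last element 6 to root → [6, 48, 32, 42, 22, 29, 14, 25, 10, 18, 1, 3, 11]
  6 vs larger child 48 at index 1, swap → [48, 6, 32, 42, 22, 29, 14, 25, 10, 18, 1, 3, 11]
  6 vs larger child 42 at index 3, swap → [48, 42, 32, 6, 22, 29, 14, 25, 10, 18, 1, 3, 11]
  6 vs larger child 25 at index 7, swap → [48, 42, 32, 25, 22, 29, 14, 6, 10, 18, 1, 3, 11]
extract-max #3 returns 48:
  remove root 48; move last element 11 to root → [11, 42, 32, 25, 22, 29, 14, 6, 10, 18, 1, 3]
  11 vs larger child 42 at index 1, swap → [42, 11, 32, 25, 22, 29, 14, 6, 10, 18, 1, 3]
  11 vs larger child 25 at index 3, swap → [42, 25, 32, 11, 22, 29, 14, 6, 10, 18, 1, 3]

[42, 25, 32, 11, 22, 29, 14, 6, 10, 18, 1, 3]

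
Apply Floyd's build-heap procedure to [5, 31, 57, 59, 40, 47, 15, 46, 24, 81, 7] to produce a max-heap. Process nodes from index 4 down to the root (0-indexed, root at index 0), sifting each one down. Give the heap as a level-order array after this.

[81, 59, 57, 46, 40, 47, 15, 5, 24, 31, 7]

sift down from index 4:
  40 vs larger child 81 at index 9, swap → [5, 31, 57, 59, 81, 47, 15, 46, 24, 40, 7]
sift down from index 3: already satisfies heap property
sift down from index 2: already satisfies heap property
sift down from index 1:
  31 vs larger child 81 at index 4, swap → [5, 81, 57, 59, 31, 47, 15, 46, 24, 40, 7]
  31 vs larger child 40 at index 9, swap → [5, 81, 57, 59, 40, 47, 15, 46, 24, 31, 7]
sift down from index 0:
  5 vs larger child 81 at index 1, swap → [81, 5, 57, 59, 40, 47, 15, 46, 24, 31, 7]
  5 vs larger child 59 at index 3, swap → [81, 59, 57, 5, 40, 47, 15, 46, 24, 31, 7]
  5 vs larger child 46 at index 7, swap → [81, 59, 57, 46, 40, 47, 15, 5, 24, 31, 7]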